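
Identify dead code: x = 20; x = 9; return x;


first assignment to x is overwritten before any read
Dead: 'x = 20'


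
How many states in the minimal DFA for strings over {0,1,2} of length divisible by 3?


Track length mod 3: states 0..2, accept at 0
Minimal DFA: 3 states


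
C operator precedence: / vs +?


'/' is multiplicative (level 10); '+' is additive (level 9)
Higher level binds tighter
'/' has higher precedence than '+'


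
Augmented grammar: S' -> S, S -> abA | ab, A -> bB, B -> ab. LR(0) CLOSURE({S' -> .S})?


Start: S' -> .S
For each item with dot before a nonterminal B, add B -> .γ for every B-production
Closure: [S' -> .S, S -> .abA, S -> .ab]


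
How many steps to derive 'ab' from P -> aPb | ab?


Derivation: P => ab
Steps: 1


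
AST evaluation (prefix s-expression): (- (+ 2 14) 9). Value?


Evaluate inner: (+ 2 14) = 16
Evaluate root: (- 16 9) = 7
Result: 7


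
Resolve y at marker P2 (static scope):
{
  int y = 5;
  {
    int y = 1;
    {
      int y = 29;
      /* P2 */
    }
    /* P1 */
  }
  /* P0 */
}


y declared in the same block as P2
y = 29


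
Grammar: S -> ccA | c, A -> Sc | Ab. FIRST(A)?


Per alternative of A: FIRST(Sc) = {c}; FIRST(Ab) = {c}
FIRST(A) = {c}


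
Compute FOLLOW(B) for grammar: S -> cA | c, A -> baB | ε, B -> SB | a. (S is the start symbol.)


$ ∈ FOLLOW(S). For each A -> αBβ: add FIRST(β)\{ε} to FOLLOW(B); if β nullable, add FOLLOW(A).
FOLLOW(B) = {$, a, c}


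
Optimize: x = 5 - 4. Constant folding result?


5 - 4 = 1 at compile time
Optimized: x = 1


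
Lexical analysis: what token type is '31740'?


Pattern: digits only
Type: INTEGER_LITERAL


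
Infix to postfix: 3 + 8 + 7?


Left to right (same or higher precedence on left)
Postfix: 3 8 + 7 +


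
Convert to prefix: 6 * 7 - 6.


left-to-right (same/higher precedence on left): tree is (- (* 6 7) 6)
Prefix: - * 6 7 6


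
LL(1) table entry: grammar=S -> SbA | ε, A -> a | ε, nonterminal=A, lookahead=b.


For [A, b]: ε is nullable and 'b' ∈ FOLLOW(A)
Entry: A -> ε


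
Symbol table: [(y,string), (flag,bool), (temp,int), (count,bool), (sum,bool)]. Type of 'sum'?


Lookup 'sum' → type bool


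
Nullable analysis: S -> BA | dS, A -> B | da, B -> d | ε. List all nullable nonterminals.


A nonterminal is nullable iff some alternative derives ε (directly, or every symbol in it is nullable)
Nullable: {A, B, S}


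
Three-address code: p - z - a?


Break into single-operator statements:
t1 = p - z
t2 = t1 - a


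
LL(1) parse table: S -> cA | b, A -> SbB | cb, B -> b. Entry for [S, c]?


For [S, c]: 'c' ∈ FIRST(cA)
Entry: S -> cA


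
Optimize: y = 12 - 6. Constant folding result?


12 - 6 = 6 at compile time
Optimized: y = 6


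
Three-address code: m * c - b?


Break into single-operator statements:
t1 = m * c
t2 = t1 - b


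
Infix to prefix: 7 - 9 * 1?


'*' binds tighter: tree is (- 7 (* 9 1))
Prefix: - 7 * 9 1


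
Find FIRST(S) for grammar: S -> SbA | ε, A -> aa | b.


Per alternative of S: FIRST(SbA) = {b}; FIRST(ε) = {ε}
FIRST(S) = {b, ε}


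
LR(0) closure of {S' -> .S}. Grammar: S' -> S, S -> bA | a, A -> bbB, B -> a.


Start: S' -> .S
For each item with dot before a nonterminal B, add B -> .γ for every B-production
Closure: [S' -> .S, S -> .bA, S -> .a]


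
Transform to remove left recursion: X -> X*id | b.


Left-recursive alternatives: X*id; non-recursive: b
Introduce X': X -> bX', X' -> *idX' | ε


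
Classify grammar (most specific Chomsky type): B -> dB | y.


Right-linear: every RHS is a terminal or a terminal followed by one nonterminal
Classification: Type 3 (Regular)


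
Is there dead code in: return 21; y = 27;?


statement follows a return and is unreachable
Dead: 'y = 27'


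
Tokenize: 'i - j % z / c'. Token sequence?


Scan left to right, longest-match per lexeme
Tokens: ID(i), OP(-), ID(j), OP(%), ID(z), OP(/), ID(c)


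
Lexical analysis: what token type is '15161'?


Pattern: digits only
Type: INTEGER_LITERAL


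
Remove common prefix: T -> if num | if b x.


Common prefix: 'if'
Factored: T -> if T', T' -> num | b x


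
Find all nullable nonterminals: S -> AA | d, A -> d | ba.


A nonterminal is nullable iff some alternative derives ε (directly, or every symbol in it is nullable)
Nullable: {}


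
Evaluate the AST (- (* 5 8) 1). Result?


Evaluate inner: (* 5 8) = 40
Evaluate root: (- 40 1) = 39
Result: 39


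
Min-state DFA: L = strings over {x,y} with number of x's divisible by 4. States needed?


Track (count of x) mod 4: states 0..3, accept at 0
Minimal DFA: 4 states


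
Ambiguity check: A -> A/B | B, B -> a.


precedence layered via separate nonterminal B: deterministic
Unambiguous


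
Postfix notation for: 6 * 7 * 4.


Left to right (same or higher precedence on left)
Postfix: 6 7 * 4 *


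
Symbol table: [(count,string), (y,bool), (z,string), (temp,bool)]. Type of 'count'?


Lookup 'count' → type string


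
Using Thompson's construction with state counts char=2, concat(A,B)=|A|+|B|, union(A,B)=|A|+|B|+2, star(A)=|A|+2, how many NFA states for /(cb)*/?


Syntax tree has 2 char leaf(s), 0 union(s), 1 star(s)
chars contribute 2×2 = 4; each union adds +2; each star adds +2
Total: 4 + 0 + 2 = 6 states


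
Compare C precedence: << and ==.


'<<' is shift (level 8); '==' is equality (level 6)
Higher level binds tighter
'<<' has higher precedence than '=='


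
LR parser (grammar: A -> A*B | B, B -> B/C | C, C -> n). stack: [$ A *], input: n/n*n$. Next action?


no handle ('A*' is not any RHS); shift 'n'
Action: shift


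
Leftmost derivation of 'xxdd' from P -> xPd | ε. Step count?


Derivation: P => xPd => xxPdd => xxdd
Steps: 3


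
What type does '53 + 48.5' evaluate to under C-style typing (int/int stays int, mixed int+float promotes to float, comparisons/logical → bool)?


Operand types: int + float
Rule: mixed int/float promotes to float; int/int stays int
Result type: float


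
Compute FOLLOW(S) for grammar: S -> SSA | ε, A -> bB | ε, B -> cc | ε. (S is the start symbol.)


$ ∈ FOLLOW(S). For each A -> αBβ: add FIRST(β)\{ε} to FOLLOW(B); if β nullable, add FOLLOW(A).
FOLLOW(S) = {$, b}


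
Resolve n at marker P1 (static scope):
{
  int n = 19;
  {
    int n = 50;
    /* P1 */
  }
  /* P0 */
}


n declared in the same block as P1
n = 50


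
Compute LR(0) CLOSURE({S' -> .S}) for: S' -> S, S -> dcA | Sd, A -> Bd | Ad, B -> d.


Start: S' -> .S
For each item with dot before a nonterminal B, add B -> .γ for every B-production
Closure: [S' -> .S, S -> .dcA, S -> .Sd]


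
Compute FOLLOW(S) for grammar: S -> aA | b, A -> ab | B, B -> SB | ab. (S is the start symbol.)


$ ∈ FOLLOW(S). For each A -> αBβ: add FIRST(β)\{ε} to FOLLOW(B); if β nullable, add FOLLOW(A).
FOLLOW(S) = {$, a, b}


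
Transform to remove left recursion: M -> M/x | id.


Left-recursive alternatives: M/x; non-recursive: id
Introduce M': M -> idM', M' -> /xM' | ε


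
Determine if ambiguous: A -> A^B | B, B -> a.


precedence layered via separate nonterminal B: deterministic
Unambiguous


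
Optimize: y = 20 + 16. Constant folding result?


20 + 16 = 36 at compile time
Optimized: y = 36


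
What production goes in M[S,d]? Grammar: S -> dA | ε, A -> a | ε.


For [S, d]: 'd' ∈ FIRST(dA)
Entry: S -> dA


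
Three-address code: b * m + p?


Break into single-operator statements:
t1 = b * m
t2 = t1 + p


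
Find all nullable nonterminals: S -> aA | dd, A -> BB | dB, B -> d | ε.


A nonterminal is nullable iff some alternative derives ε (directly, or every symbol in it is nullable)
Nullable: {A, B}


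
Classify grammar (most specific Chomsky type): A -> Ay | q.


Left-linear: every RHS is a terminal or one nonterminal followed by a terminal
Classification: Type 3 (Regular)


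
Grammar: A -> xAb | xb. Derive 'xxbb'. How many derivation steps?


Derivation: A => xAb => xxbb
Steps: 2


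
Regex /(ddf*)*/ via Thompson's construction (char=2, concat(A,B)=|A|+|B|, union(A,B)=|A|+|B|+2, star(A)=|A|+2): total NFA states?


Syntax tree has 3 char leaf(s), 0 union(s), 2 star(s)
chars contribute 3×2 = 6; each union adds +2; each star adds +2
Total: 6 + 0 + 4 = 10 states


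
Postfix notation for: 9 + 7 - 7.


Left to right (same or higher precedence on left)
Postfix: 9 7 + 7 -


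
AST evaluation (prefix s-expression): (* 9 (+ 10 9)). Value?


Evaluate inner: (+ 10 9) = 19
Evaluate root: (* 9 19) = 171
Result: 171


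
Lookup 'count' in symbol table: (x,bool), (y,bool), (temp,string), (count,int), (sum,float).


Lookup 'count' → type int


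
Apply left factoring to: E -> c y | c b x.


Common prefix: 'c'
Factored: E -> c E', E' -> y | b x


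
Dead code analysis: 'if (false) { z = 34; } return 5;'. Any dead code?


condition is constant false, so the whole block is unreachable
Dead: 'if (false) { z = 34; }'


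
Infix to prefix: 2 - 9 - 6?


left-to-right (same/higher precedence on left): tree is (- (- 2 9) 6)
Prefix: - - 2 9 6


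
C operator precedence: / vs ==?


'/' is multiplicative (level 10); '==' is equality (level 6)
Higher level binds tighter
'/' has higher precedence than '=='


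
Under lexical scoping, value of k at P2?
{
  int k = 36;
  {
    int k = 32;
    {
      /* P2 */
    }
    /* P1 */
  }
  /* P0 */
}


P2's block does not declare k; resolves to the enclosing declaration at depth 1
k = 32


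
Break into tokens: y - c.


Scan left to right, longest-match per lexeme
Tokens: ID(y), OP(-), ID(c)


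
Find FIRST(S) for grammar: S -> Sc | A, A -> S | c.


Per alternative of S: FIRST(Sc) = {c}; FIRST(A) = {c}
FIRST(S) = {c}


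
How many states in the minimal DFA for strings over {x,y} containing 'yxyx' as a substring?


KMP-style automaton: 4 progress states + 1 absorbing accept = 5
Minimal DFA: 5 states


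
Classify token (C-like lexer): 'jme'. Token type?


Pattern: letter/underscore followed by alphanumerics, not a keyword
Type: IDENTIFIER


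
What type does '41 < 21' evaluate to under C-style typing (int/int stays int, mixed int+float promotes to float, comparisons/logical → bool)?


Operand types: int < int
Rule: comparison yields bool
Result type: bool


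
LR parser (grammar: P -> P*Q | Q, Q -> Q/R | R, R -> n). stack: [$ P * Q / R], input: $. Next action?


handle 'Q/R' on top
Action: reduce (Q -> Q/R)


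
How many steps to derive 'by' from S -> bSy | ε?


Derivation: S => bSy => by
Steps: 2


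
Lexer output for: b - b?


Scan left to right, longest-match per lexeme
Tokens: ID(b), OP(-), ID(b)


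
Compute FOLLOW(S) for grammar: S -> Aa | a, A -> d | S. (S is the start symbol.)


$ ∈ FOLLOW(S). For each A -> αBβ: add FIRST(β)\{ε} to FOLLOW(B); if β nullable, add FOLLOW(A).
FOLLOW(S) = {$, a}


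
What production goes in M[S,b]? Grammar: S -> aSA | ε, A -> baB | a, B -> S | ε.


For [S, b]: ε is nullable and 'b' ∈ FOLLOW(S)
Entry: S -> ε


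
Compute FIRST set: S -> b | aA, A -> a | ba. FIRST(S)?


Per alternative of S: FIRST(b) = {b}; FIRST(aA) = {a}
FIRST(S) = {a, b}


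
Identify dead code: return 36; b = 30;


statement follows a return and is unreachable
Dead: 'b = 30'


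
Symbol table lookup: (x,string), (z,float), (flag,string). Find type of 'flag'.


Lookup 'flag' → type string


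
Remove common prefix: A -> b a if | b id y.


Common prefix: 'b'
Factored: A -> b A', A' -> a if | id y


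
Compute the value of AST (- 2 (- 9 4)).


Evaluate inner: (- 9 4) = 5
Evaluate root: (- 2 5) = -3
Result: -3


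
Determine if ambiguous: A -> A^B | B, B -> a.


precedence layered via separate nonterminal B: deterministic
Unambiguous


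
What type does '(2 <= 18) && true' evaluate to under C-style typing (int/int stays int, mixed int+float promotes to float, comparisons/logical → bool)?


Operand types: bool && bool
Rule: logical operators take bool operands and yield bool
Result type: bool


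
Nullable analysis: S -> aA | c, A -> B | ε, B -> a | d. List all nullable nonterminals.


A nonterminal is nullable iff some alternative derives ε (directly, or every symbol in it is nullable)
Nullable: {A}


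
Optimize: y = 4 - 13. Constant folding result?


4 - 13 = -9 at compile time
Optimized: y = -9


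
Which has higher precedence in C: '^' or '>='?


'>=' is relational (level 7); '^' is bitwise XOR (level 4)
Higher level binds tighter
'>=' has higher precedence than '^'


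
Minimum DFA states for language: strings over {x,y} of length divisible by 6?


Track length mod 6: states 0..5, accept at 0
Minimal DFA: 6 states


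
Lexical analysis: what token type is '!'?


Pattern: operator symbol
Type: OPERATOR


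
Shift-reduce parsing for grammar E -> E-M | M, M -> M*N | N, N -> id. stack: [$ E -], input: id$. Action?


no handle ('E-' is not any RHS); shift 'id'
Action: shift


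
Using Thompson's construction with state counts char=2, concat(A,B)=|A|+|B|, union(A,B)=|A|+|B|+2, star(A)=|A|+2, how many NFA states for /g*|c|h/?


Syntax tree has 3 char leaf(s), 2 union(s), 1 star(s)
chars contribute 3×2 = 6; each union adds +2; each star adds +2
Total: 6 + 4 + 2 = 12 states


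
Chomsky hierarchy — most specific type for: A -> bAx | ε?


Single nonterminal LHS, but b^n x^n is not regular
Classification: Type 2 (Context-Free)


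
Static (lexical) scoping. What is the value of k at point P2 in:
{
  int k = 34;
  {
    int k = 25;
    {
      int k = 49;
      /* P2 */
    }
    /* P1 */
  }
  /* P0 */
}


k declared in the same block as P2
k = 49


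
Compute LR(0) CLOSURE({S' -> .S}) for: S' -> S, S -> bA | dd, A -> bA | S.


Start: S' -> .S
For each item with dot before a nonterminal B, add B -> .γ for every B-production
Closure: [S' -> .S, S -> .bA, S -> .dd]


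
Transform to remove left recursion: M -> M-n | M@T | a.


Left-recursive alternatives: M-n, M@T; non-recursive: a
Introduce M': M -> aM', M' -> -nM' | @TM' | ε


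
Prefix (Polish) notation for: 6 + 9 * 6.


'*' binds tighter: tree is (+ 6 (* 9 6))
Prefix: + 6 * 9 6


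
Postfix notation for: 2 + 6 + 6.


Left to right (same or higher precedence on left)
Postfix: 2 6 + 6 +


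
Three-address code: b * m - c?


Break into single-operator statements:
t1 = b * m
t2 = t1 - c


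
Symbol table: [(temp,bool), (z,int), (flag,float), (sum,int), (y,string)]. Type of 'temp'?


Lookup 'temp' → type bool


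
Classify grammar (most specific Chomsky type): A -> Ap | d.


Left-linear: every RHS is a terminal or one nonterminal followed by a terminal
Classification: Type 3 (Regular)


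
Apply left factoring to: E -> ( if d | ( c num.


Common prefix: '('
Factored: E -> ( E', E' -> if d | c num


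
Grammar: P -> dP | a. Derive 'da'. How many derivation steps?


Derivation: P => dP => da
Steps: 2


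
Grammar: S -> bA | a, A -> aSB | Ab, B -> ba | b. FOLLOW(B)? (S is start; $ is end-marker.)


$ ∈ FOLLOW(S). For each A -> αBβ: add FIRST(β)\{ε} to FOLLOW(B); if β nullable, add FOLLOW(A).
FOLLOW(B) = {$, b}


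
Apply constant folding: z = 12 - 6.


12 - 6 = 6 at compile time
Optimized: z = 6


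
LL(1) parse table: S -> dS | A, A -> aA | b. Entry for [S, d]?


For [S, d]: 'd' ∈ FIRST(dS)
Entry: S -> dS


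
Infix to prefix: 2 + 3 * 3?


'*' binds tighter: tree is (+ 2 (* 3 3))
Prefix: + 2 * 3 3


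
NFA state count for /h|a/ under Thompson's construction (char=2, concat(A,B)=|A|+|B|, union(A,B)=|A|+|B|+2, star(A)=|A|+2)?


Syntax tree has 2 char leaf(s), 1 union(s), 0 star(s)
chars contribute 2×2 = 4; each union adds +2; each star adds +2
Total: 4 + 2 + 0 = 6 states


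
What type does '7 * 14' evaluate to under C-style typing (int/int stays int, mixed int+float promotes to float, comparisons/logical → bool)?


Operand types: int * int
Rule: mixed int/float promotes to float; int/int stays int
Result type: int


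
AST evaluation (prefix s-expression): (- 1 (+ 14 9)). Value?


Evaluate inner: (+ 14 9) = 23
Evaluate root: (- 1 23) = -22
Result: -22


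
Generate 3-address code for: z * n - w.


Break into single-operator statements:
t1 = z * n
t2 = t1 - w


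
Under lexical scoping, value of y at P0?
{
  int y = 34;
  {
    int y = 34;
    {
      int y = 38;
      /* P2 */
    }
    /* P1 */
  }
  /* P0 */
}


y declared in the same block as P0
y = 34


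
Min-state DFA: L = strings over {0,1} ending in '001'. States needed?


Track the longest suffix of input matching a prefix of '001': 4 classes (prefixes of length 0..3)
Minimal DFA: 4 states


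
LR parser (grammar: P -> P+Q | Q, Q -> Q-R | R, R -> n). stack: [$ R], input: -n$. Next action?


'R' (not preceded by Q-) is the handle for Q -> R
Action: reduce (Q -> R)


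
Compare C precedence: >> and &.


'>>' is shift (level 8); '&' is bitwise AND (level 5)
Higher level binds tighter
'>>' has higher precedence than '&'


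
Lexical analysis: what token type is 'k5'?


Pattern: letter/underscore followed by alphanumerics, not a keyword
Type: IDENTIFIER


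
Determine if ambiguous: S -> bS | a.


right-linear, alternatives start with distinct terminals 'b' vs 'a': unique leftmost derivation
Unambiguous


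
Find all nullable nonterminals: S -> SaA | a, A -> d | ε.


A nonterminal is nullable iff some alternative derives ε (directly, or every symbol in it is nullable)
Nullable: {A}


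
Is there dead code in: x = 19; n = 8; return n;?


x is assigned but never read
Dead: 'x = 19'


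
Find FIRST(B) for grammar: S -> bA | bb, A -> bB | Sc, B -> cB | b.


Per alternative of B: FIRST(cB) = {c}; FIRST(b) = {b}
FIRST(B) = {b, c}


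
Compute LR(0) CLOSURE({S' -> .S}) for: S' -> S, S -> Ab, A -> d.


Start: S' -> .S
For each item with dot before a nonterminal B, add B -> .γ for every B-production
Closure: [S' -> .S, S -> .Ab, A -> .d]


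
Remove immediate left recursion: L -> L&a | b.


Left-recursive alternatives: L&a; non-recursive: b
Introduce L': L -> bL', L' -> &aL' | ε


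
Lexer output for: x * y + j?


Scan left to right, longest-match per lexeme
Tokens: ID(x), OP(*), ID(y), OP(+), ID(j)


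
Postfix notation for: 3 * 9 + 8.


Left to right (same or higher precedence on left)
Postfix: 3 9 * 8 +


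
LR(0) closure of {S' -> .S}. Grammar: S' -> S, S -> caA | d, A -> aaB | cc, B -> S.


Start: S' -> .S
For each item with dot before a nonterminal B, add B -> .γ for every B-production
Closure: [S' -> .S, S -> .caA, S -> .d]


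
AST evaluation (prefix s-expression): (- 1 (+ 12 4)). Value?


Evaluate inner: (+ 12 4) = 16
Evaluate root: (- 1 16) = -15
Result: -15


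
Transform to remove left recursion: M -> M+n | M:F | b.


Left-recursive alternatives: M+n, M:F; non-recursive: b
Introduce M': M -> bM', M' -> +nM' | :FM' | ε


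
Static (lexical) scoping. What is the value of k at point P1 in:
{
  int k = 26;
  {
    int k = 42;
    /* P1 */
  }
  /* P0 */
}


k declared in the same block as P1
k = 42


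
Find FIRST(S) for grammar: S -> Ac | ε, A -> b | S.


Per alternative of S: FIRST(Ac) = {b, c}; FIRST(ε) = {ε}
FIRST(S) = {b, c, ε}


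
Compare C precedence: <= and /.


'/' is multiplicative (level 10); '<=' is relational (level 7)
Higher level binds tighter
'/' has higher precedence than '<='


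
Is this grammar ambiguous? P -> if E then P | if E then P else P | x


dangling else: 'if E then if E then x else x' parses two ways
Ambiguous


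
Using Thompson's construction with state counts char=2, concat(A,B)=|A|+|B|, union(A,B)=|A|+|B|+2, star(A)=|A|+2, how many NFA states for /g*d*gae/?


Syntax tree has 5 char leaf(s), 0 union(s), 2 star(s)
chars contribute 5×2 = 10; each union adds +2; each star adds +2
Total: 10 + 0 + 4 = 14 states


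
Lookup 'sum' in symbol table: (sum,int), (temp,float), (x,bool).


Lookup 'sum' → type int


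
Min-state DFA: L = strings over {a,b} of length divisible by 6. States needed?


Track length mod 6: states 0..5, accept at 0
Minimal DFA: 6 states


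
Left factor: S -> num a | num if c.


Common prefix: 'num'
Factored: S -> num S', S' -> a | if c


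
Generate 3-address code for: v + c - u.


Break into single-operator statements:
t1 = v + c
t2 = t1 - u


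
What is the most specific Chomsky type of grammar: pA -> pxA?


LHS has context (more than one symbol) and |LHS| ≤ |RHS|
Classification: Type 1 (Context-Sensitive)


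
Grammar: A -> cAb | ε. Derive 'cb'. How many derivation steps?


Derivation: A => cAb => cb
Steps: 2


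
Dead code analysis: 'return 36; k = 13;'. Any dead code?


statement follows a return and is unreachable
Dead: 'k = 13'


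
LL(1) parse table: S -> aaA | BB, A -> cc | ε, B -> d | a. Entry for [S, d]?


For [S, d]: 'd' ∈ FIRST(BB)
Entry: S -> BB


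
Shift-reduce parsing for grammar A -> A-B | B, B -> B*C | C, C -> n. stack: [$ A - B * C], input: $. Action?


handle 'B*C' on top
Action: reduce (B -> B*C)


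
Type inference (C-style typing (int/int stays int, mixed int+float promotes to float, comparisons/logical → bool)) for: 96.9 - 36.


Operand types: float - int
Rule: mixed int/float promotes to float; int/int stays int
Result type: float


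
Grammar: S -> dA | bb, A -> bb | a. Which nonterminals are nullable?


A nonterminal is nullable iff some alternative derives ε (directly, or every symbol in it is nullable)
Nullable: {}


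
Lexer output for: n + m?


Scan left to right, longest-match per lexeme
Tokens: ID(n), OP(+), ID(m)


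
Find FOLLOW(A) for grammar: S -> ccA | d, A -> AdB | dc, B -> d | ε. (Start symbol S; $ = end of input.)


$ ∈ FOLLOW(S). For each A -> αBβ: add FIRST(β)\{ε} to FOLLOW(B); if β nullable, add FOLLOW(A).
FOLLOW(A) = {$, d}


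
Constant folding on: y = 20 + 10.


20 + 10 = 30 at compile time
Optimized: y = 30


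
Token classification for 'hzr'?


Pattern: letter/underscore followed by alphanumerics, not a keyword
Type: IDENTIFIER


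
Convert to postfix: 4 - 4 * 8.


* has higher precedence, evaluate 4*8 first
Postfix: 4 4 8 * -


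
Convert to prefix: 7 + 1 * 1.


'*' binds tighter: tree is (+ 7 (* 1 1))
Prefix: + 7 * 1 1


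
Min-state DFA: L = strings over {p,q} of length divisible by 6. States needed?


Track length mod 6: states 0..5, accept at 0
Minimal DFA: 6 states


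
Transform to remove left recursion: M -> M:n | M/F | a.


Left-recursive alternatives: M:n, M/F; non-recursive: a
Introduce M': M -> aM', M' -> :nM' | /FM' | ε


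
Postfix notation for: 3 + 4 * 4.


* has higher precedence, evaluate 4*4 first
Postfix: 3 4 4 * +


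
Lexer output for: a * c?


Scan left to right, longest-match per lexeme
Tokens: ID(a), OP(*), ID(c)


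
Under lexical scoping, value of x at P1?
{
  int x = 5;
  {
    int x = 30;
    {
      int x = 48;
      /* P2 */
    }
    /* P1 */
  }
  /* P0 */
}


x declared in the same block as P1
x = 30


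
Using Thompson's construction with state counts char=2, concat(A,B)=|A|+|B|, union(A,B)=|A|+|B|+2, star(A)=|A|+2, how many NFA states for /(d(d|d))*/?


Syntax tree has 3 char leaf(s), 1 union(s), 1 star(s)
chars contribute 3×2 = 6; each union adds +2; each star adds +2
Total: 6 + 2 + 2 = 10 states


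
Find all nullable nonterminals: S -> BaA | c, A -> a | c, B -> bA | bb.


A nonterminal is nullable iff some alternative derives ε (directly, or every symbol in it is nullable)
Nullable: {}


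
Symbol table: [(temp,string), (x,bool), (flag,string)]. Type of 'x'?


Lookup 'x' → type bool


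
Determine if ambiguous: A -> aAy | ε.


balanced a^n…y^n: each string has a unique parse
Unambiguous


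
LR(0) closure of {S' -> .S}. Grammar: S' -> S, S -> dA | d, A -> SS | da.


Start: S' -> .S
For each item with dot before a nonterminal B, add B -> .γ for every B-production
Closure: [S' -> .S, S -> .dA, S -> .d]


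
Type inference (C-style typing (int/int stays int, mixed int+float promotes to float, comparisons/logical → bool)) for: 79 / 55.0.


Operand types: int / float
Rule: mixed int/float promotes to float; int/int stays int
Result type: float


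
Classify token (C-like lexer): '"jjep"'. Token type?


Pattern: double-quoted sequence
Type: STRING_LITERAL


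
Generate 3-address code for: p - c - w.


Break into single-operator statements:
t1 = p - c
t2 = t1 - w


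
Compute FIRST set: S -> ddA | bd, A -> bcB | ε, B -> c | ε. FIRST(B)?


Per alternative of B: FIRST(c) = {c}; FIRST(ε) = {ε}
FIRST(B) = {c, ε}


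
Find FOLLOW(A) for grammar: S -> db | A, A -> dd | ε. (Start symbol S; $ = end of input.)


$ ∈ FOLLOW(S). For each A -> αBβ: add FIRST(β)\{ε} to FOLLOW(B); if β nullable, add FOLLOW(A).
FOLLOW(A) = {$}


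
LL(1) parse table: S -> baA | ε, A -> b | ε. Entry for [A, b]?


For [A, b]: 'b' ∈ FIRST(b)
Entry: A -> b


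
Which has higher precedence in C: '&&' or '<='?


'<=' is relational (level 7); '&&' is logical AND (level 2)
Higher level binds tighter
'<=' has higher precedence than '&&'


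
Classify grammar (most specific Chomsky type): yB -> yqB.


LHS has context (more than one symbol) and |LHS| ≤ |RHS|
Classification: Type 1 (Context-Sensitive)


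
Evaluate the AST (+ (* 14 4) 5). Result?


Evaluate inner: (* 14 4) = 56
Evaluate root: (+ 56 5) = 61
Result: 61


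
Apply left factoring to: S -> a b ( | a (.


Common prefix: 'a'
Factored: S -> a S', S' -> b ( | (


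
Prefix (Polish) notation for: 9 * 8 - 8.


left-to-right (same/higher precedence on left): tree is (- (* 9 8) 8)
Prefix: - * 9 8 8


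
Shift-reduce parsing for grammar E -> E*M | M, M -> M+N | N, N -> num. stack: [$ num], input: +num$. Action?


'num' on top is the handle for N -> num
Action: reduce (N -> num)


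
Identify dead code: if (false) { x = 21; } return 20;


condition is constant false, so the whole block is unreachable
Dead: 'if (false) { x = 21; }'


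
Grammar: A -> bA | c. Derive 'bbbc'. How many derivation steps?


Derivation: A => bA => bbA => bbbA => bbbc
Steps: 4


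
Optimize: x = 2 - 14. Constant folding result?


2 - 14 = -12 at compile time
Optimized: x = -12


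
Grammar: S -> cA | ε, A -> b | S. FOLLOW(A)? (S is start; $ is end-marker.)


$ ∈ FOLLOW(S). For each A -> αBβ: add FIRST(β)\{ε} to FOLLOW(B); if β nullable, add FOLLOW(A).
FOLLOW(A) = {$}


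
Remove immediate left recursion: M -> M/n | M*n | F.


Left-recursive alternatives: M/n, M*n; non-recursive: F
Introduce M': M -> FM', M' -> /nM' | *nM' | ε


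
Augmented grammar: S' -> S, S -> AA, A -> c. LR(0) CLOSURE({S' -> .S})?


Start: S' -> .S
For each item with dot before a nonterminal B, add B -> .γ for every B-production
Closure: [S' -> .S, S -> .AA, A -> .c]


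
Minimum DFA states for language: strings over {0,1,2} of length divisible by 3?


Track length mod 3: states 0..2, accept at 0
Minimal DFA: 3 states


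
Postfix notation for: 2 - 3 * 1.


* has higher precedence, evaluate 3*1 first
Postfix: 2 3 1 * -


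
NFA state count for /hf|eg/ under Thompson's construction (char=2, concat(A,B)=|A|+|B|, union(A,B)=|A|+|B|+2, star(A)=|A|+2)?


Syntax tree has 4 char leaf(s), 1 union(s), 0 star(s)
chars contribute 4×2 = 8; each union adds +2; each star adds +2
Total: 8 + 2 + 0 = 10 states


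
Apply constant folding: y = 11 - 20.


11 - 20 = -9 at compile time
Optimized: y = -9


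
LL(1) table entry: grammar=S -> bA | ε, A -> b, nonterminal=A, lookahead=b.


For [A, b]: 'b' ∈ FIRST(b)
Entry: A -> b


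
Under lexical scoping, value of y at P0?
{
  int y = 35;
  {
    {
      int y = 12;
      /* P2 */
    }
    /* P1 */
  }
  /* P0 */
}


y declared in the same block as P0
y = 35


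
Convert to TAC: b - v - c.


Break into single-operator statements:
t1 = b - v
t2 = t1 - c


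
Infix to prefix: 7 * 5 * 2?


left-to-right (same/higher precedence on left): tree is (* (* 7 5) 2)
Prefix: * * 7 5 2


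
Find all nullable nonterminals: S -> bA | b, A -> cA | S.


A nonterminal is nullable iff some alternative derives ε (directly, or every symbol in it is nullable)
Nullable: {}


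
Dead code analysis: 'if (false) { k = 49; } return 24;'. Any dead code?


condition is constant false, so the whole block is unreachable
Dead: 'if (false) { k = 49; }'


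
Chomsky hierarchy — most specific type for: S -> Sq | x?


Left-linear: every RHS is a terminal or one nonterminal followed by a terminal
Classification: Type 3 (Regular)


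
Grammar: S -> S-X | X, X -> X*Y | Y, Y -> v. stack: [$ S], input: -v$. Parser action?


shift '-' to continue S -> S-X
Action: shift


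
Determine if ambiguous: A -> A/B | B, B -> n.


precedence layered via separate nonterminal B: deterministic
Unambiguous


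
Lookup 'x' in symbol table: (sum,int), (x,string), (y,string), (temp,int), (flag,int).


Lookup 'x' → type string


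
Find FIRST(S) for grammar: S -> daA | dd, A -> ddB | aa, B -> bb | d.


Per alternative of S: FIRST(daA) = {d}; FIRST(dd) = {d}
FIRST(S) = {d}


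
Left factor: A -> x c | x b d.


Common prefix: 'x'
Factored: A -> x A', A' -> c | b d


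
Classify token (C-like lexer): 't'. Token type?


Pattern: letter/underscore followed by alphanumerics, not a keyword
Type: IDENTIFIER


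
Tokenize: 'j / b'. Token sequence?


Scan left to right, longest-match per lexeme
Tokens: ID(j), OP(/), ID(b)


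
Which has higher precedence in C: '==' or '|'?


'==' is equality (level 6); '|' is bitwise OR (level 3)
Higher level binds tighter
'==' has higher precedence than '|'


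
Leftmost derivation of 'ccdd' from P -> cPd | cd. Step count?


Derivation: P => cPd => ccdd
Steps: 2


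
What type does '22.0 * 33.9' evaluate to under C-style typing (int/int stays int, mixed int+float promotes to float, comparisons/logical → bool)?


Operand types: float * float
Rule: mixed int/float promotes to float; int/int stays int
Result type: float


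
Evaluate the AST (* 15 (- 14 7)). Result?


Evaluate inner: (- 14 7) = 7
Evaluate root: (* 15 7) = 105
Result: 105


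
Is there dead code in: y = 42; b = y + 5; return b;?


y is read by b's definition; b is returned
No dead code


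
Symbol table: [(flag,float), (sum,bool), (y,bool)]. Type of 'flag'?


Lookup 'flag' → type float


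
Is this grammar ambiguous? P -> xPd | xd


balanced x^n…d^n: each string has a unique parse
Unambiguous


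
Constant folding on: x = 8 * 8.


8 * 8 = 64 at compile time
Optimized: x = 64


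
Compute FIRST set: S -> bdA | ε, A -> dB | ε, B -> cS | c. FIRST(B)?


Per alternative of B: FIRST(cS) = {c}; FIRST(c) = {c}
FIRST(B) = {c}


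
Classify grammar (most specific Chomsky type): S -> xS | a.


Right-linear: every RHS is a terminal or a terminal followed by one nonterminal
Classification: Type 3 (Regular)


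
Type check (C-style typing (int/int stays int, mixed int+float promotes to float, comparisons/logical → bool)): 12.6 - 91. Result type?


Operand types: float - int
Rule: mixed int/float promotes to float; int/int stays int
Result type: float


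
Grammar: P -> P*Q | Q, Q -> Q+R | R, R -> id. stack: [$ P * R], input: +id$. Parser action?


'R' (not preceded by Q+) is the handle for Q -> R
Action: reduce (Q -> R)


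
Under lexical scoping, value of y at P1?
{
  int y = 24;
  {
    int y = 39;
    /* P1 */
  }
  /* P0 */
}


y declared in the same block as P1
y = 39


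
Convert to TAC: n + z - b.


Break into single-operator statements:
t1 = n + z
t2 = t1 - b


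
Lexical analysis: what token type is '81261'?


Pattern: digits only
Type: INTEGER_LITERAL


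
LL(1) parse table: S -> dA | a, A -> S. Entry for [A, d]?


For [A, d]: 'd' ∈ FIRST(S)
Entry: A -> S


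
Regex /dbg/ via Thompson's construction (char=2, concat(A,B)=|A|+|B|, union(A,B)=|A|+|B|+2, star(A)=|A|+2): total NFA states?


Syntax tree has 3 char leaf(s), 0 union(s), 0 star(s)
chars contribute 3×2 = 6; each union adds +2; each star adds +2
Total: 6 + 0 + 0 = 6 states


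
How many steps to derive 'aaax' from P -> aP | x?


Derivation: P => aP => aaP => aaaP => aaax
Steps: 4


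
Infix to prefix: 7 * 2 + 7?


left-to-right (same/higher precedence on left): tree is (+ (* 7 2) 7)
Prefix: + * 7 2 7


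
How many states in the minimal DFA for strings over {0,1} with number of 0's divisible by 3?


Track (count of 0) mod 3: states 0..2, accept at 0
Minimal DFA: 3 states


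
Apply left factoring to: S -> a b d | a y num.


Common prefix: 'a'
Factored: S -> a S', S' -> b d | y num


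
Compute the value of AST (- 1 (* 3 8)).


Evaluate inner: (* 3 8) = 24
Evaluate root: (- 1 24) = -23
Result: -23


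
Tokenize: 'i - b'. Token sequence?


Scan left to right, longest-match per lexeme
Tokens: ID(i), OP(-), ID(b)


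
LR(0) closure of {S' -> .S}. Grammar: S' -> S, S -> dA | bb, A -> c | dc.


Start: S' -> .S
For each item with dot before a nonterminal B, add B -> .γ for every B-production
Closure: [S' -> .S, S -> .dA, S -> .bb]


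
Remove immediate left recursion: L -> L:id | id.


Left-recursive alternatives: L:id; non-recursive: id
Introduce L': L -> idL', L' -> :idL' | ε


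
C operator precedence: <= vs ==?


'<=' is relational (level 7); '==' is equality (level 6)
Higher level binds tighter
'<=' has higher precedence than '=='


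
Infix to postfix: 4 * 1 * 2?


Left to right (same or higher precedence on left)
Postfix: 4 1 * 2 *


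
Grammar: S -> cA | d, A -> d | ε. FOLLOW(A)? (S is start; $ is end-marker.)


$ ∈ FOLLOW(S). For each A -> αBβ: add FIRST(β)\{ε} to FOLLOW(B); if β nullable, add FOLLOW(A).
FOLLOW(A) = {$}


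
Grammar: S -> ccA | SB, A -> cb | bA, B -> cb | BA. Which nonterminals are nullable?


A nonterminal is nullable iff some alternative derives ε (directly, or every symbol in it is nullable)
Nullable: {}


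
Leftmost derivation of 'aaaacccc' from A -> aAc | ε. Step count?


Derivation: A => aAc => aaAcc => aaaAccc => aaaaAcccc => aaaacccc
Steps: 5


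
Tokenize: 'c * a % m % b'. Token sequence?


Scan left to right, longest-match per lexeme
Tokens: ID(c), OP(*), ID(a), OP(%), ID(m), OP(%), ID(b)


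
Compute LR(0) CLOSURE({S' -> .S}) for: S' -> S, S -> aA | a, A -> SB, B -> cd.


Start: S' -> .S
For each item with dot before a nonterminal B, add B -> .γ for every B-production
Closure: [S' -> .S, S -> .aA, S -> .a]


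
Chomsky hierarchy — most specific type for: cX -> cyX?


LHS has context (more than one symbol) and |LHS| ≤ |RHS|
Classification: Type 1 (Context-Sensitive)


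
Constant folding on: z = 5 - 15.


5 - 15 = -10 at compile time
Optimized: z = -10


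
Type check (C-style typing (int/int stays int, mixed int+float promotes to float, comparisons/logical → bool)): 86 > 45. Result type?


Operand types: int > int
Rule: comparison yields bool
Result type: bool


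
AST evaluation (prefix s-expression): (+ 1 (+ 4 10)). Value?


Evaluate inner: (+ 4 10) = 14
Evaluate root: (+ 1 14) = 15
Result: 15


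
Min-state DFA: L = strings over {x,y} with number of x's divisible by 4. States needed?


Track (count of x) mod 4: states 0..3, accept at 0
Minimal DFA: 4 states


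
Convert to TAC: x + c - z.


Break into single-operator statements:
t1 = x + c
t2 = t1 - z


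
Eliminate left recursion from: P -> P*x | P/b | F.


Left-recursive alternatives: P*x, P/b; non-recursive: F
Introduce P': P -> FP', P' -> *xP' | /bP' | ε


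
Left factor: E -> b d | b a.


Common prefix: 'b'
Factored: E -> b E', E' -> d | a


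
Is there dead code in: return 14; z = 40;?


statement follows a return and is unreachable
Dead: 'z = 40'


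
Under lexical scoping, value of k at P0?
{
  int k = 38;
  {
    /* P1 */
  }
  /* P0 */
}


k declared in the same block as P0
k = 38


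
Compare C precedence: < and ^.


'<' is relational (level 7); '^' is bitwise XOR (level 4)
Higher level binds tighter
'<' has higher precedence than '^'


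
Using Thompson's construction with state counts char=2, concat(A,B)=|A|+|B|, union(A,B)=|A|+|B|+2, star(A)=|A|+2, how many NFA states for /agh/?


Syntax tree has 3 char leaf(s), 0 union(s), 0 star(s)
chars contribute 3×2 = 6; each union adds +2; each star adds +2
Total: 6 + 0 + 0 = 6 states


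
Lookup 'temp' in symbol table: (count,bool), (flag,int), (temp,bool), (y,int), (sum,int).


Lookup 'temp' → type bool


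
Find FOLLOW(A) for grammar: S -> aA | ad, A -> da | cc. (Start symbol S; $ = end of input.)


$ ∈ FOLLOW(S). For each A -> αBβ: add FIRST(β)\{ε} to FOLLOW(B); if β nullable, add FOLLOW(A).
FOLLOW(A) = {$}


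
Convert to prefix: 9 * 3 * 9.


left-to-right (same/higher precedence on left): tree is (* (* 9 3) 9)
Prefix: * * 9 3 9


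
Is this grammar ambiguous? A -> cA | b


right-linear, alternatives start with distinct terminals 'c' vs 'b': unique leftmost derivation
Unambiguous


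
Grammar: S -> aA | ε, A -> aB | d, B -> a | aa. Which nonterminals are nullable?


A nonterminal is nullable iff some alternative derives ε (directly, or every symbol in it is nullable)
Nullable: {S}


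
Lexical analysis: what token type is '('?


Pattern: delimiter/punctuation
Type: PUNCTUATION


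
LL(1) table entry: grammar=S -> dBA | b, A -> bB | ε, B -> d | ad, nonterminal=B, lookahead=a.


For [B, a]: 'a' ∈ FIRST(ad)
Entry: B -> ad


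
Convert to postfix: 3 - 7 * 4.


* has higher precedence, evaluate 7*4 first
Postfix: 3 7 4 * -


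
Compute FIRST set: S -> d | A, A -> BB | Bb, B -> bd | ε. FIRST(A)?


Per alternative of A: FIRST(BB) = {b, ε}; FIRST(Bb) = {b}
FIRST(A) = {b, ε}


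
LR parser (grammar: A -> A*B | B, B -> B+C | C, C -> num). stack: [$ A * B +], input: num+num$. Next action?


no handle; shift 'num'
Action: shift


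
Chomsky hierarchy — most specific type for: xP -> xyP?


LHS has context (more than one symbol) and |LHS| ≤ |RHS|
Classification: Type 1 (Context-Sensitive)


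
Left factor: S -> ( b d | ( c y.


Common prefix: '('
Factored: S -> ( S', S' -> b d | c y


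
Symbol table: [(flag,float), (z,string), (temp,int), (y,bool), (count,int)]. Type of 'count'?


Lookup 'count' → type int


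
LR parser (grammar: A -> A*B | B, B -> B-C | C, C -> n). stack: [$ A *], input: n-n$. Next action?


no handle ('A*' is not any RHS); shift 'n'
Action: shift


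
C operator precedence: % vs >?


'%' is multiplicative (level 10); '>' is relational (level 7)
Higher level binds tighter
'%' has higher precedence than '>'


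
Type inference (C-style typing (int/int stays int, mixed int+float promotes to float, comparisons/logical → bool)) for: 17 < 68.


Operand types: int < int
Rule: comparison yields bool
Result type: bool
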